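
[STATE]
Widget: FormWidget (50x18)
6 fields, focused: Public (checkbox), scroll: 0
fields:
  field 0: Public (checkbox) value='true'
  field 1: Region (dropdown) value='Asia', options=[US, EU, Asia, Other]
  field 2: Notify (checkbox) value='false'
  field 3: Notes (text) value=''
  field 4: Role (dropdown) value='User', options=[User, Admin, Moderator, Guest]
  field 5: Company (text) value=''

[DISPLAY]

> Public:     [x]                                 
  Region:     [Asia                             ▼]
  Notify:     [ ]                                 
  Notes:      [                                  ]
  Role:       [User                             ▼]
  Company:    [                                  ]
                                                  
                                                  
                                                  
                                                  
                                                  
                                                  
                                                  
                                                  
                                                  
                                                  
                                                  
                                                  


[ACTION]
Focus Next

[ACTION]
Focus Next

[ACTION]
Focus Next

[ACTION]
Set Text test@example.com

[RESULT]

  Public:     [x]                                 
  Region:     [Asia                             ▼]
  Notify:     [ ]                                 
> Notes:      [test@example.com                  ]
  Role:       [User                             ▼]
  Company:    [                                  ]
                                                  
                                                  
                                                  
                                                  
                                                  
                                                  
                                                  
                                                  
                                                  
                                                  
                                                  
                                                  


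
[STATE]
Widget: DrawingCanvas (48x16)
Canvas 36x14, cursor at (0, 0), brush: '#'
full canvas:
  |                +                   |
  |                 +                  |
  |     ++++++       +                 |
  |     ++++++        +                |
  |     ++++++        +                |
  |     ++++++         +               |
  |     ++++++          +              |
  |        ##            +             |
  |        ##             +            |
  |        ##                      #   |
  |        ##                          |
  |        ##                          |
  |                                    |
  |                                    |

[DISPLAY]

+               +                               
                 +                              
     ++++++       +                             
     ++++++        +                            
     ++++++        +                            
     ++++++         +                           
     ++++++          +                          
        ##            +                         
        ##             +                        
        ##                      #               
        ##                                      
        ##                                      
                                                
                                                
                                                
                                                


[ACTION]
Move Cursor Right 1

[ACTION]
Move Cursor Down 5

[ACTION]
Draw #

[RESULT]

                +                               
                 +                              
     ++++++       +                             
     ++++++        +                            
     ++++++        +                            
 #   ++++++         +                           
     ++++++          +                          
        ##            +                         
        ##             +                        
        ##                      #               
        ##                                      
        ##                                      
                                                
                                                
                                                
                                                


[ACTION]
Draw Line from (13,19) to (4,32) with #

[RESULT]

                +                               
                 +                              
     ++++++       +                             
     ++++++        +                            
     ++++++        +            #               
 #   ++++++         +         ##                
     ++++++          +       #                  
        ##            +    ##                   
        ##             +  #                     
        ##               #      #               
        ##             ##                       
        ##            #                         
                    ##                          
                   #                            
                                                
                                                


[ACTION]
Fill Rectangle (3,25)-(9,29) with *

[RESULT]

                +                               
                 +                              
     ++++++       +                             
     ++++++        +     *****                  
     ++++++        +     *****  #               
 #   ++++++         +    *****##                
     ++++++          +   *****                  
        ##            +  *****                  
        ##             + *****                  
        ##               *****  #               
        ##             ##                       
        ##            #                         
                    ##                          
                   #                            
                                                
                                                


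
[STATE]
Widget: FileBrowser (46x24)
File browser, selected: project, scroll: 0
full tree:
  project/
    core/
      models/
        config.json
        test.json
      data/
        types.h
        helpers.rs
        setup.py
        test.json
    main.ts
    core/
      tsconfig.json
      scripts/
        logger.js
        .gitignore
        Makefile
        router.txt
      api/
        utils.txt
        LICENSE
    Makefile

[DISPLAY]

> [-] project/                                
    [+] core/                                 
    main.ts                                   
    [+] core/                                 
    Makefile                                  
                                              
                                              
                                              
                                              
                                              
                                              
                                              
                                              
                                              
                                              
                                              
                                              
                                              
                                              
                                              
                                              
                                              
                                              
                                              


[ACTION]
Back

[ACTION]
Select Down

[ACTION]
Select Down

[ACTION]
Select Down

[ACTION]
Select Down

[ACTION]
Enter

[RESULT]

  [-] project/                                
    [+] core/                                 
    main.ts                                   
    [+] core/                                 
  > Makefile                                  
                                              
                                              
                                              
                                              
                                              
                                              
                                              
                                              
                                              
                                              
                                              
                                              
                                              
                                              
                                              
                                              
                                              
                                              
                                              


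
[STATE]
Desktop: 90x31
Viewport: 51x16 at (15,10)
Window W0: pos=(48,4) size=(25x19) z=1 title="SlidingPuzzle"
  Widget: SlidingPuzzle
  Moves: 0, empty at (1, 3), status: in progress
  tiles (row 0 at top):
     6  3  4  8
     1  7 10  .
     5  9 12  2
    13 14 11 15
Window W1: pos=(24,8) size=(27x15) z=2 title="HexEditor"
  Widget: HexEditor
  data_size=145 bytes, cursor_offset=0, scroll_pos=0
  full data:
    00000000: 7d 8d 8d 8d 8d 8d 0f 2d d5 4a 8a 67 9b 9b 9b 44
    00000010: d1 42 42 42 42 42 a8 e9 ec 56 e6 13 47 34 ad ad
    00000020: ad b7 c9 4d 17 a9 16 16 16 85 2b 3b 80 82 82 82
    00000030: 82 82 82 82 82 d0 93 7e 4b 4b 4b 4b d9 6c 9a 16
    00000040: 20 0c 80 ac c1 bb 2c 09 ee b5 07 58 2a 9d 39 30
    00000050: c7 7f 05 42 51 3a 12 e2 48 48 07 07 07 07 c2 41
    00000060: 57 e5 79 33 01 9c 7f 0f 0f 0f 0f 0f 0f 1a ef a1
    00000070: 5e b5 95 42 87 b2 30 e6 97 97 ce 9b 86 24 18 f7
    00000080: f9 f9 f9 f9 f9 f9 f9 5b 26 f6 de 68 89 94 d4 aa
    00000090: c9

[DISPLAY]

         ┠─────────────────────────┨ 1 │  7 │ 10 │ 
         ┃00000000  7D 8d 8d 8d 8d ┃───┼────┼────┼─
         ┃00000010  d1 42 42 42 42 ┃ 5 │  9 │ 12 │ 
         ┃00000020  ad b7 c9 4d 17 ┃───┼────┼────┼─
         ┃00000030  82 82 82 82 82 ┃13 │ 14 │ 11 │ 
         ┃00000040  20 0c 80 ac c1 ┃───┴────┴────┴─
         ┃00000050  c7 7f 05 42 51 ┃ves: 0         
         ┃00000060  57 e5 79 33 01 ┃               
         ┃00000070  5e b5 95 42 87 ┃               
         ┃00000080  f9 f9 f9 f9 f9 ┃               
         ┃00000090  c9             ┃               
         ┃                         ┃               
         ┗━━━━━━━━━━━━━━━━━━━━━━━━━┛━━━━━━━━━━━━━━━
                                                   
                                                   
                                                   


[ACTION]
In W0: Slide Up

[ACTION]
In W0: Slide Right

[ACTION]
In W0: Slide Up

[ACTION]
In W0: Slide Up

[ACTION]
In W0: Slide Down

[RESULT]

         ┠─────────────────────────┨ 1 │  7 │ 10 │ 
         ┃00000000  7D 8d 8d 8d 8d ┃───┼────┼────┼─
         ┃00000010  d1 42 42 42 42 ┃ 5 │  9 │    │ 
         ┃00000020  ad b7 c9 4d 17 ┃───┼────┼────┼─
         ┃00000030  82 82 82 82 82 ┃13 │ 14 │ 11 │ 
         ┃00000040  20 0c 80 ac c1 ┃───┴────┴────┴─
         ┃00000050  c7 7f 05 42 51 ┃ves: 4         
         ┃00000060  57 e5 79 33 01 ┃               
         ┃00000070  5e b5 95 42 87 ┃               
         ┃00000080  f9 f9 f9 f9 f9 ┃               
         ┃00000090  c9             ┃               
         ┃                         ┃               
         ┗━━━━━━━━━━━━━━━━━━━━━━━━━┛━━━━━━━━━━━━━━━
                                                   
                                                   
                                                   


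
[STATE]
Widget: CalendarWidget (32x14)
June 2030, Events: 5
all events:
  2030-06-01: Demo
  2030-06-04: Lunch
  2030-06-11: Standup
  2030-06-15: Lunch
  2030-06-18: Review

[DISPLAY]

           June 2030            
Mo Tu We Th Fr Sa Su            
                1*  2           
 3  4*  5  6  7  8  9           
10 11* 12 13 14 15* 16          
17 18* 19 20 21 22 23           
24 25 26 27 28 29 30            
                                
                                
                                
                                
                                
                                
                                


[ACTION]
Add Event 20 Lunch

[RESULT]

           June 2030            
Mo Tu We Th Fr Sa Su            
                1*  2           
 3  4*  5  6  7  8  9           
10 11* 12 13 14 15* 16          
17 18* 19 20* 21 22 23          
24 25 26 27 28 29 30            
                                
                                
                                
                                
                                
                                
                                


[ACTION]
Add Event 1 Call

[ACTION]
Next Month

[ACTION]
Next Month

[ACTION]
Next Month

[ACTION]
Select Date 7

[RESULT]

         September 2030         
Mo Tu We Th Fr Sa Su            
                   1            
 2  3  4  5  6 [ 7]  8          
 9 10 11 12 13 14 15            
16 17 18 19 20 21 22            
23 24 25 26 27 28 29            
30                              
                                
                                
                                
                                
                                
                                


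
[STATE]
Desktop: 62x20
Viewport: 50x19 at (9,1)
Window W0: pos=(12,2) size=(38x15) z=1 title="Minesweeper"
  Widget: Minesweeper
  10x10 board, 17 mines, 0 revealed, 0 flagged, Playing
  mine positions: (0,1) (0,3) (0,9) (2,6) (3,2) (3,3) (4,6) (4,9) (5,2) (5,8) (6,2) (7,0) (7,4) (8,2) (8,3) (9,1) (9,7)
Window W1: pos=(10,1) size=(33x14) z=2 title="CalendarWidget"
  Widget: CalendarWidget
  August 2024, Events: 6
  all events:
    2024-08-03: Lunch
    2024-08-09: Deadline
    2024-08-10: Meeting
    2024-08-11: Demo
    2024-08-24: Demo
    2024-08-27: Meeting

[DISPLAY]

 ┏━━━━━━━━━━━━━━━━━━━━━━━━━━━━━━━┓                
 ┃ CalendarWidget                ┃━━━━━━┓         
 ┠───────────────────────────────┨      ┃         
 ┃          August 2024          ┃──────┨         
 ┃Mo Tu We Th Fr Sa Su           ┃      ┃         
 ┃          1  2  3*  4          ┃      ┃         
 ┃ 5  6  7  8  9* 10* 11*        ┃      ┃         
 ┃12 13 14 15 16 17 18           ┃      ┃         
 ┃19 20 21 22 23 24* 25          ┃      ┃         
 ┃26 27* 28 29 30 31             ┃      ┃         
 ┃                               ┃      ┃         
 ┃                               ┃      ┃         
 ┃                               ┃      ┃         
 ┗━━━━━━━━━━━━━━━━━━━━━━━━━━━━━━━┛      ┃         
   ┃                                    ┃         
   ┗━━━━━━━━━━━━━━━━━━━━━━━━━━━━━━━━━━━━┛         
                                                  
                                                  
                                                  


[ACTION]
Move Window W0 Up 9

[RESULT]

 ┏━━━━━━━━━━━━━━━━━━━━━━━━━━━━━━━┓      ┃         
 ┃ CalendarWidget                ┃──────┨         
 ┠───────────────────────────────┨      ┃         
 ┃          August 2024          ┃      ┃         
 ┃Mo Tu We Th Fr Sa Su           ┃      ┃         
 ┃          1  2  3*  4          ┃      ┃         
 ┃ 5  6  7  8  9* 10* 11*        ┃      ┃         
 ┃12 13 14 15 16 17 18           ┃      ┃         
 ┃19 20 21 22 23 24* 25          ┃      ┃         
 ┃26 27* 28 29 30 31             ┃      ┃         
 ┃                               ┃      ┃         
 ┃                               ┃      ┃         
 ┃                               ┃      ┃         
 ┗━━━━━━━━━━━━━━━━━━━━━━━━━━━━━━━┛━━━━━━┛         
                                                  
                                                  
                                                  
                                                  
                                                  


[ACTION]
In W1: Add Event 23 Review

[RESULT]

 ┏━━━━━━━━━━━━━━━━━━━━━━━━━━━━━━━┓      ┃         
 ┃ CalendarWidget                ┃──────┨         
 ┠───────────────────────────────┨      ┃         
 ┃          August 2024          ┃      ┃         
 ┃Mo Tu We Th Fr Sa Su           ┃      ┃         
 ┃          1  2  3*  4          ┃      ┃         
 ┃ 5  6  7  8  9* 10* 11*        ┃      ┃         
 ┃12 13 14 15 16 17 18           ┃      ┃         
 ┃19 20 21 22 23* 24* 25         ┃      ┃         
 ┃26 27* 28 29 30 31             ┃      ┃         
 ┃                               ┃      ┃         
 ┃                               ┃      ┃         
 ┃                               ┃      ┃         
 ┗━━━━━━━━━━━━━━━━━━━━━━━━━━━━━━━┛━━━━━━┛         
                                                  
                                                  
                                                  
                                                  
                                                  


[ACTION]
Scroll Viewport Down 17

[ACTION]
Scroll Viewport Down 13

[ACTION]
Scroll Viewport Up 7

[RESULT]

   ┏━━━━━━━━━━━━━━━━━━━━━━━━━━━━━━━━━━━━┓         
 ┏━━━━━━━━━━━━━━━━━━━━━━━━━━━━━━━┓      ┃         
 ┃ CalendarWidget                ┃──────┨         
 ┠───────────────────────────────┨      ┃         
 ┃          August 2024          ┃      ┃         
 ┃Mo Tu We Th Fr Sa Su           ┃      ┃         
 ┃          1  2  3*  4          ┃      ┃         
 ┃ 5  6  7  8  9* 10* 11*        ┃      ┃         
 ┃12 13 14 15 16 17 18           ┃      ┃         
 ┃19 20 21 22 23* 24* 25         ┃      ┃         
 ┃26 27* 28 29 30 31             ┃      ┃         
 ┃                               ┃      ┃         
 ┃                               ┃      ┃         
 ┃                               ┃      ┃         
 ┗━━━━━━━━━━━━━━━━━━━━━━━━━━━━━━━┛━━━━━━┛         
                                                  
                                                  
                                                  
                                                  


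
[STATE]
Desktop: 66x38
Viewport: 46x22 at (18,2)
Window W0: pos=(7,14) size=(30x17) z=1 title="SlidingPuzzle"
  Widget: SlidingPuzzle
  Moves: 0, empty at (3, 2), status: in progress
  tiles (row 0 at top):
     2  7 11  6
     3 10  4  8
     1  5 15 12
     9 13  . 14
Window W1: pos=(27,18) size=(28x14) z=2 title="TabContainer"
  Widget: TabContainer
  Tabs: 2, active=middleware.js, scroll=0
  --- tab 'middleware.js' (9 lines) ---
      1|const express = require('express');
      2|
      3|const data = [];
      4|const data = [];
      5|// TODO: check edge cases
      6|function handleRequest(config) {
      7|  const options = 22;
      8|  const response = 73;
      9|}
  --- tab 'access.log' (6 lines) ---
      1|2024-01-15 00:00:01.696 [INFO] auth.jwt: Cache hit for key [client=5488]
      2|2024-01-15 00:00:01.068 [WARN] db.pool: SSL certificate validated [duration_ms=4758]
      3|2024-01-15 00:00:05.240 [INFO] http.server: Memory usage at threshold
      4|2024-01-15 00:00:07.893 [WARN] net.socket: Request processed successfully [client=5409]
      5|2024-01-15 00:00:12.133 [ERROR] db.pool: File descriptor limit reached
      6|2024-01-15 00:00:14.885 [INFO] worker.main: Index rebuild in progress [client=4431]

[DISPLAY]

                                              
                                              
                                              
                                              
                                              
                                              
                                              
                                              
                                              
                                              
                                              
                                              
━━━━━━━━━━━━━━━━━━┓                           
zzle              ┃                           
──────────────────┨                           
┬────┬────┐       ┃                           
│ 11 │  6┏━━━━━━━━━━━━━━━━━━━━━━━━━━┓         
┼────┼───┃ TabContainer             ┃         
│  4 │  8┠──────────────────────────┨         
┼────┼───┃[middleware.js]│ access.lo┃         
│ 15 │ 12┃──────────────────────────┃         
┼────┼───┃const express = require('e┃         


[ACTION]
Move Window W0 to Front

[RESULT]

                                              
                                              
                                              
                                              
                                              
                                              
                                              
                                              
                                              
                                              
                                              
                                              
━━━━━━━━━━━━━━━━━━┓                           
zzle              ┃                           
──────────────────┨                           
┬────┬────┐       ┃                           
│ 11 │  6 │       ┃━━━━━━━━━━━━━━━━━┓         
┼────┼────┤       ┃iner             ┃         
│  4 │  8 │       ┃─────────────────┨         
┼────┼────┤       ┃re.js]│ access.lo┃         
│ 15 │ 12 │       ┃─────────────────┃         
┼────┼────┤       ┃ress = require('e┃         


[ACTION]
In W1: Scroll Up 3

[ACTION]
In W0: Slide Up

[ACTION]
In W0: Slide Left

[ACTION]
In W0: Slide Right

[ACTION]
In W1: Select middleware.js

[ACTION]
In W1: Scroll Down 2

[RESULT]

                                              
                                              
                                              
                                              
                                              
                                              
                                              
                                              
                                              
                                              
                                              
                                              
━━━━━━━━━━━━━━━━━━┓                           
zzle              ┃                           
──────────────────┨                           
┬────┬────┐       ┃                           
│ 11 │  6 │       ┃━━━━━━━━━━━━━━━━━┓         
┼────┼────┤       ┃iner             ┃         
│  4 │  8 │       ┃─────────────────┨         
┼────┼────┤       ┃re.js]│ access.lo┃         
│ 15 │ 12 │       ┃─────────────────┃         
┼────┼────┤       ┃a = [];          ┃         


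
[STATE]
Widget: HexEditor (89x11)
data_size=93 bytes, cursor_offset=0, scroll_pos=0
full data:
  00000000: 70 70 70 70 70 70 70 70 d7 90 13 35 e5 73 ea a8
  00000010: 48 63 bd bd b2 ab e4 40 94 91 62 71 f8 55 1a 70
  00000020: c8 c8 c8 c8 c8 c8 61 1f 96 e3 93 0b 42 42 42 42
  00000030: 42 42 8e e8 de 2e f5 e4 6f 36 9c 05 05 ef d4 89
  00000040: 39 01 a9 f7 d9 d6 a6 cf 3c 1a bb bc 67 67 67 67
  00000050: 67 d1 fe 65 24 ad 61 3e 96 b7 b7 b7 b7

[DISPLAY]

00000000  70 70 70 70 70 70 70 70  d7 90 13 35 e5 73 ea a8  |pppppppp...5.s..|           
00000010  48 63 bd bd b2 ab e4 40  94 91 62 71 f8 55 1a 70  |Hc.....@..bq.U.p|           
00000020  c8 c8 c8 c8 c8 c8 61 1f  96 e3 93 0b 42 42 42 42  |......a.....BBBB|           
00000030  42 42 8e e8 de 2e f5 e4  6f 36 9c 05 05 ef d4 89  |BB......o6......|           
00000040  39 01 a9 f7 d9 d6 a6 cf  3c 1a bb bc 67 67 67 67  |9.......<...gggg|           
00000050  67 d1 fe 65 24 ad 61 3e  96 b7 b7 b7 b7           |g..e$.a>.....   |           
                                                                                         
                                                                                         
                                                                                         
                                                                                         
                                                                                         


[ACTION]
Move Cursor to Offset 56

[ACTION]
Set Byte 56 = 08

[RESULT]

00000000  70 70 70 70 70 70 70 70  d7 90 13 35 e5 73 ea a8  |pppppppp...5.s..|           
00000010  48 63 bd bd b2 ab e4 40  94 91 62 71 f8 55 1a 70  |Hc.....@..bq.U.p|           
00000020  c8 c8 c8 c8 c8 c8 61 1f  96 e3 93 0b 42 42 42 42  |......a.....BBBB|           
00000030  42 42 8e e8 de 2e f5 e4  08 36 9c 05 05 ef d4 89  |BB.......6......|           
00000040  39 01 a9 f7 d9 d6 a6 cf  3c 1a bb bc 67 67 67 67  |9.......<...gggg|           
00000050  67 d1 fe 65 24 ad 61 3e  96 b7 b7 b7 b7           |g..e$.a>.....   |           
                                                                                         
                                                                                         
                                                                                         
                                                                                         
                                                                                         


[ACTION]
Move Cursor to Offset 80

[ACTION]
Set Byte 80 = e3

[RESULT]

00000000  70 70 70 70 70 70 70 70  d7 90 13 35 e5 73 ea a8  |pppppppp...5.s..|           
00000010  48 63 bd bd b2 ab e4 40  94 91 62 71 f8 55 1a 70  |Hc.....@..bq.U.p|           
00000020  c8 c8 c8 c8 c8 c8 61 1f  96 e3 93 0b 42 42 42 42  |......a.....BBBB|           
00000030  42 42 8e e8 de 2e f5 e4  08 36 9c 05 05 ef d4 89  |BB.......6......|           
00000040  39 01 a9 f7 d9 d6 a6 cf  3c 1a bb bc 67 67 67 67  |9.......<...gggg|           
00000050  E3 d1 fe 65 24 ad 61 3e  96 b7 b7 b7 b7           |...e$.a>.....   |           
                                                                                         
                                                                                         
                                                                                         
                                                                                         
                                                                                         


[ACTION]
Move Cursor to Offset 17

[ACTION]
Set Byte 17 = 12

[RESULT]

00000000  70 70 70 70 70 70 70 70  d7 90 13 35 e5 73 ea a8  |pppppppp...5.s..|           
00000010  48 12 bd bd b2 ab e4 40  94 91 62 71 f8 55 1a 70  |H......@..bq.U.p|           
00000020  c8 c8 c8 c8 c8 c8 61 1f  96 e3 93 0b 42 42 42 42  |......a.....BBBB|           
00000030  42 42 8e e8 de 2e f5 e4  08 36 9c 05 05 ef d4 89  |BB.......6......|           
00000040  39 01 a9 f7 d9 d6 a6 cf  3c 1a bb bc 67 67 67 67  |9.......<...gggg|           
00000050  e3 d1 fe 65 24 ad 61 3e  96 b7 b7 b7 b7           |...e$.a>.....   |           
                                                                                         
                                                                                         
                                                                                         
                                                                                         
                                                                                         


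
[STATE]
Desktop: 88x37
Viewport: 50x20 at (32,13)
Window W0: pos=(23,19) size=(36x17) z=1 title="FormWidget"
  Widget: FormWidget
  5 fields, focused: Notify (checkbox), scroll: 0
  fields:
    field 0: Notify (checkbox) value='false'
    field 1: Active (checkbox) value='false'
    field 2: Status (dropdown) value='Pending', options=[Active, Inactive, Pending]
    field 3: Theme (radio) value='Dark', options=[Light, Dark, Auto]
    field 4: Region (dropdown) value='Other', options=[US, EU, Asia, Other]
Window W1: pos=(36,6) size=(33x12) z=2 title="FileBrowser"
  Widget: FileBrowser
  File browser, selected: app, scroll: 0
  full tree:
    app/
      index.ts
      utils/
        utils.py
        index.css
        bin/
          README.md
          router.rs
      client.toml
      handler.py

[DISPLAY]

    ┃    handler.py                 ┃             
    ┃                               ┃             
    ┃                               ┃             
    ┃                               ┃             
    ┗━━━━━━━━━━━━━━━━━━━━━━━━━━━━━━━┛             
                                                  
━━━━━━━━━━━━━━━━━━━━━━━━━━┓                       
get                       ┃                       
──────────────────────────┨                       
:     [ ]                 ┃                       
:     [ ]                 ┃                       
:     [Pending          ▼]┃                       
      ( ) Light  (●) Dark ┃                       
:     [Other            ▼]┃                       
                          ┃                       
                          ┃                       
                          ┃                       
                          ┃                       
                          ┃                       
                          ┃                       


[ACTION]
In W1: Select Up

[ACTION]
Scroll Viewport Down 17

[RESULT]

    ┗━━━━━━━━━━━━━━━━━━━━━━━━━━━━━━━┛             
                                                  
━━━━━━━━━━━━━━━━━━━━━━━━━━┓                       
get                       ┃                       
──────────────────────────┨                       
:     [ ]                 ┃                       
:     [ ]                 ┃                       
:     [Pending          ▼]┃                       
      ( ) Light  (●) Dark ┃                       
:     [Other            ▼]┃                       
                          ┃                       
                          ┃                       
                          ┃                       
                          ┃                       
                          ┃                       
                          ┃                       
                          ┃                       
                          ┃                       
━━━━━━━━━━━━━━━━━━━━━━━━━━┛                       
                                                  


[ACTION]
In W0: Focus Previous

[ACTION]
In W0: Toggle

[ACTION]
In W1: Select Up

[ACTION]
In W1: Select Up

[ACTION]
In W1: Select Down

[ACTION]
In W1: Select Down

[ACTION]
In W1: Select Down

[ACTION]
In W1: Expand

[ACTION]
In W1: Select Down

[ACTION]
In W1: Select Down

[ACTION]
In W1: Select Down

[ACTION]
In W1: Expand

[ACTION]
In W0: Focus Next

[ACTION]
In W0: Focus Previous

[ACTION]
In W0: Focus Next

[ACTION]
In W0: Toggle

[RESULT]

    ┗━━━━━━━━━━━━━━━━━━━━━━━━━━━━━━━┛             
                                                  
━━━━━━━━━━━━━━━━━━━━━━━━━━┓                       
get                       ┃                       
──────────────────────────┨                       
:     [x]                 ┃                       
:     [ ]                 ┃                       
:     [Pending          ▼]┃                       
      ( ) Light  (●) Dark ┃                       
:     [Other            ▼]┃                       
                          ┃                       
                          ┃                       
                          ┃                       
                          ┃                       
                          ┃                       
                          ┃                       
                          ┃                       
                          ┃                       
━━━━━━━━━━━━━━━━━━━━━━━━━━┛                       
                                                  


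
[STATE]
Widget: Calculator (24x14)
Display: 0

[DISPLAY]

                       0
┌───┬───┬───┬───┐       
│ 7 │ 8 │ 9 │ ÷ │       
├───┼───┼───┼───┤       
│ 4 │ 5 │ 6 │ × │       
├───┼───┼───┼───┤       
│ 1 │ 2 │ 3 │ - │       
├───┼───┼───┼───┤       
│ 0 │ . │ = │ + │       
├───┼───┼───┼───┤       
│ C │ MC│ MR│ M+│       
└───┴───┴───┴───┘       
                        
                        


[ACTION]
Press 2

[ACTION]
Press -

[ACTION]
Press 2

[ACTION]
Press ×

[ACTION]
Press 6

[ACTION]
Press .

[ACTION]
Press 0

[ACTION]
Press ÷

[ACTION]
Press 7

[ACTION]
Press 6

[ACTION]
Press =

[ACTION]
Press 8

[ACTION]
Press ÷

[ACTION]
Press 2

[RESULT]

                       2
┌───┬───┬───┬───┐       
│ 7 │ 8 │ 9 │ ÷ │       
├───┼───┼───┼───┤       
│ 4 │ 5 │ 6 │ × │       
├───┼───┼───┼───┤       
│ 1 │ 2 │ 3 │ - │       
├───┼───┼───┼───┤       
│ 0 │ . │ = │ + │       
├───┼───┼───┼───┤       
│ C │ MC│ MR│ M+│       
└───┴───┴───┴───┘       
                        
                        


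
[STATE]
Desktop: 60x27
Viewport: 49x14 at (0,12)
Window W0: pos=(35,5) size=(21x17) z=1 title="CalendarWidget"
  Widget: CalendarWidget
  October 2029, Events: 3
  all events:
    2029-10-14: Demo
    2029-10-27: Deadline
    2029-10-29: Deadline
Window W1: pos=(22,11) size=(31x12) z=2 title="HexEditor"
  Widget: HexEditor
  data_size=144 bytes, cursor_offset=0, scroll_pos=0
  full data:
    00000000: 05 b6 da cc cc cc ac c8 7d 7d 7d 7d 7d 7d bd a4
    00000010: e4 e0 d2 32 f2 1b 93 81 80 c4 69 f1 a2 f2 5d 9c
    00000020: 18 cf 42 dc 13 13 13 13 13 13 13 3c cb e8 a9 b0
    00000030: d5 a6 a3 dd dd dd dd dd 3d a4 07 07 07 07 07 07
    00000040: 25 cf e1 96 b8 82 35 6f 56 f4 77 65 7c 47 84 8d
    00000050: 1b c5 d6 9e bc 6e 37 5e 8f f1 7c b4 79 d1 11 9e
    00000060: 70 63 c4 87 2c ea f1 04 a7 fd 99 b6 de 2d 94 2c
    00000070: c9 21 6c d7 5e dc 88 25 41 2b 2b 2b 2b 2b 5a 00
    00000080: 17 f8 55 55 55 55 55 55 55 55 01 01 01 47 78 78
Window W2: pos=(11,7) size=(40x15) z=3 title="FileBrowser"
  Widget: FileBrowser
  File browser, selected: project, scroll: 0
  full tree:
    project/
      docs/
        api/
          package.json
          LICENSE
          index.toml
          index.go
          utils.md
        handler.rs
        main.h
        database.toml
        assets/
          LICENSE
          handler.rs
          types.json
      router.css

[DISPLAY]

           ┃    router.css                       
           ┃                                     
           ┃                                     
           ┃                                     
           ┃                                     
           ┃                                     
           ┃                                     
           ┃                                     
           ┃                                     
           ┗━━━━━━━━━━━━━━━━━━━━━━━━━━━━━━━━━━━━━
                      ┗━━━━━━━━━━━━━━━━━━━━━━━━━━
                                                 
                                                 
                                                 


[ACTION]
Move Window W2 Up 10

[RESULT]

           ┃                                     
           ┃                                     
           ┗━━━━━━━━━━━━━━━━━━━━━━━━━━━━━━━━━━━━━
                      ┃00000010  e4 e0 d2 32 f2 1
                      ┃00000020  18 cf 42 dc 13 1
                      ┃00000030  d5 a6 a3 dd dd d
                      ┃00000040  25 cf e1 96 b8 8
                      ┃00000050  1b c5 d6 9e bc 6
                      ┃00000060  70 63 c4 87 2c e
                      ┃00000070  c9 21 6c d7 5e d
                      ┗━━━━━━━━━━━━━━━━━━━━━━━━━━
                                                 
                                                 
                                                 


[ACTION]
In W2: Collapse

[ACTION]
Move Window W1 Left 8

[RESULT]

           ┃                                     
           ┃                                     
           ┗━━━━━━━━━━━━━━━━━━━━━━━━━━━━━━━━━━━━━
              ┃00000010  e4 e0 d2 32 f2 1b 9┃    
              ┃00000020  18 cf 42 dc 13 13 1┃    
              ┃00000030  d5 a6 a3 dd dd dd d┃    
              ┃00000040  25 cf e1 96 b8 82 3┃    
              ┃00000050  1b c5 d6 9e bc 6e 3┃    
              ┃00000060  70 63 c4 87 2c ea f┃    
              ┃00000070  c9 21 6c d7 5e dc 8┃━━━━
              ┗━━━━━━━━━━━━━━━━━━━━━━━━━━━━━┛    
                                                 
                                                 
                                                 


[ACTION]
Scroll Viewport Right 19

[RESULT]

┃                                      ┃20 2┃    
┃                                      ┃27* ┃    
┗━━━━━━━━━━━━━━━━━━━━━━━━━━━━━━━━━━━━━━┛    ┃    
   ┃00000010  e4 e0 d2 32 f2 1b 9┃          ┃    
   ┃00000020  18 cf 42 dc 13 13 1┃          ┃    
   ┃00000030  d5 a6 a3 dd dd dd d┃          ┃    
   ┃00000040  25 cf e1 96 b8 82 3┃          ┃    
   ┃00000050  1b c5 d6 9e bc 6e 3┃          ┃    
   ┃00000060  70 63 c4 87 2c ea f┃          ┃    
   ┃00000070  c9 21 6c d7 5e dc 8┃━━━━━━━━━━┛    
   ┗━━━━━━━━━━━━━━━━━━━━━━━━━━━━━┛               
                                                 
                                                 
                                                 


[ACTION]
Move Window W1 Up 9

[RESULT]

┃                                      ┃20 2┃    
┃                                      ┃27* ┃    
┗━━━━━━━━━━━━━━━━━━━━━━━━━━━━━━━━━━━━━━┛    ┃    
                        ┃                   ┃    
                        ┃                   ┃    
                        ┃                   ┃    
                        ┃                   ┃    
                        ┃                   ┃    
                        ┃                   ┃    
                        ┗━━━━━━━━━━━━━━━━━━━┛    
                                                 
                                                 
                                                 
                                                 
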